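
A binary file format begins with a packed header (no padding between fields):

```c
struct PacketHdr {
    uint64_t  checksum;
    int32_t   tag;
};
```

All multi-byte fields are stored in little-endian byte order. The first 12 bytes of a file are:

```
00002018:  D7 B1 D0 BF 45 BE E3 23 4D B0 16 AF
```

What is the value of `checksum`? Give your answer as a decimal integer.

2586119817820942807

`checksum` is the first field, at byte offset 0, occupying 8 bytes.
Bytes at offsets 0..7: D7 B1 D0 BF 45 BE E3 23.
In little-endian order the low byte comes first in memory.
Reassemble most-significant byte first: 23 E3 BE 45 BF D0 B1 D7 → 0x23E3BE45BFD0B1D7.
0x23E3BE45BFD0B1D7 = 2586119817820942807.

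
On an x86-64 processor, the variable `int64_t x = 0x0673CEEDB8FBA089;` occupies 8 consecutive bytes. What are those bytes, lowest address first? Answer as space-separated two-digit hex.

89 A0 FB B8 ED CE 73 06

Split into bytes (most-significant first): 06 73 CE ED B8 FB A0 89.
In little-endian order the low byte comes first in memory.
So at ascending addresses the bytes are 89 A0 FB B8 ED CE 73 06.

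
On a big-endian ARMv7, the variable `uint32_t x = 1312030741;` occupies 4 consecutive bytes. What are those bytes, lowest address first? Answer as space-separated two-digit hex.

4E 34 00 15

1312030741 in hexadecimal, padded to 32 bits, is 0x4E340015.
Split into bytes (most-significant first): 4E 34 00 15.
Big-endian stores the most-significant byte at the lowest address.
So the memory order matches the most-significant-first order: 4E 34 00 15.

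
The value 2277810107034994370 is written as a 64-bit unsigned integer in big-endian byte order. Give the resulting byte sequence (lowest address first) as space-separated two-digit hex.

1F 9C 68 39 57 9D 86 C2

2277810107034994370 in hexadecimal, padded to 64 bits, is 0x1F9C6839579D86C2.
Split into bytes (most-significant first): 1F 9C 68 39 57 9D 86 C2.
Big-endian stores the most-significant byte at the lowest address.
So the memory order matches the most-significant-first order: 1F 9C 68 39 57 9D 86 C2.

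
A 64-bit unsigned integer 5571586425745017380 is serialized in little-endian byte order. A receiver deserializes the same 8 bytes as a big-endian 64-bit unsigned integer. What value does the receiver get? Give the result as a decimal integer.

5571586425745017380 in 64-bit hexadecimal is 0x4D524055ADEB8A24.
Stored little-endian, the bytes at ascending addresses are 24 8A EB AD 55 40 52 4D.
Read back as big-endian, the last byte is least significant, giving 0x248AEBAD5540524D.
0x248AEBAD5540524D = 2633176061843624525.

2633176061843624525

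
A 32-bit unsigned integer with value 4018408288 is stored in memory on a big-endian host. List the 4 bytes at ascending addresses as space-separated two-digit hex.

4018408288 in hexadecimal, padded to 32 bits, is 0xEF840B60.
Split into bytes (most-significant first): EF 84 0B 60.
Big-endian stores the most-significant byte at the lowest address.
So the memory order matches the most-significant-first order: EF 84 0B 60.

EF 84 0B 60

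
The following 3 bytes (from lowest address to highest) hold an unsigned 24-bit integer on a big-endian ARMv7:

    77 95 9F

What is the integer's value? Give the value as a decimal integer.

7837087

Big-endian stores the most-significant byte at the lowest address.
The bytes are already most-significant first: 0x77959F.
0x77959F = 7837087.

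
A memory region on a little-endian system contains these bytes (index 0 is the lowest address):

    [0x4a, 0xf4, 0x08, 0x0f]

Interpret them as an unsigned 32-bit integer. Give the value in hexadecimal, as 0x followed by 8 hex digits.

Little-endian: lowest address holds the least-significant byte.
Reassemble most-significant byte first: 0F 08 F4 4A → 0x0F08F44A.

0x0F08F44A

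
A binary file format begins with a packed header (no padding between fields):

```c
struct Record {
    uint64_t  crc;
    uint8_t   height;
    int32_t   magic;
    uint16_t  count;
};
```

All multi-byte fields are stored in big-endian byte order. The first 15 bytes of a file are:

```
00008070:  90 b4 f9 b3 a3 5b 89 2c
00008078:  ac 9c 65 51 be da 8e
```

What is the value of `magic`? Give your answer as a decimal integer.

`magic` follows `crc` (8 B), `height` (1 B), so it starts at offset 8 + 1 = 9 and occupies 4 bytes.
Bytes at offsets 9..12: 9C 65 51 BE.
Big-endian: lowest address holds the most-significant byte.
The bytes are already most-significant first: 0x9C6551BE.
Top bit is set, so as a signed 32-bit value this is 0x9C6551BE − 2^32 = -1671081538.

-1671081538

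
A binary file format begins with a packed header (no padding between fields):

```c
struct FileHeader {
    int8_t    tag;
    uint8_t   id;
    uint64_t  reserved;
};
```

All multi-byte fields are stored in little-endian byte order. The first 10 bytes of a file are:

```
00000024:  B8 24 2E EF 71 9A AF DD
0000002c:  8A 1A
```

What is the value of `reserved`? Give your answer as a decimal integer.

1912584738052370222

`reserved` follows `tag` (1 B), `id` (1 B), so it starts at offset 1 + 1 = 2 and occupies 8 bytes.
Bytes at offsets 2..9: 2E EF 71 9A AF DD 8A 1A.
Little-endian: lowest address holds the least-significant byte.
Reassemble most-significant byte first: 1A 8A DD AF 9A 71 EF 2E → 0x1A8ADDAF9A71EF2E.
0x1A8ADDAF9A71EF2E = 1912584738052370222.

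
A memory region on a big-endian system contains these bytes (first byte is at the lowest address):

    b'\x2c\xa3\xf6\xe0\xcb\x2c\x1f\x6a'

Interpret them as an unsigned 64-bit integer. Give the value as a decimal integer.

3216686004214439786

Big-endian stores the most-significant byte at the lowest address.
The bytes are already most-significant first: 0x2CA3F6E0CB2C1F6A.
0x2CA3F6E0CB2C1F6A = 3216686004214439786.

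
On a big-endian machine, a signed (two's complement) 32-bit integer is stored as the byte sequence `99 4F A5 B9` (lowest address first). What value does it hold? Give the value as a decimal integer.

Big-endian stores the most-significant byte at the lowest address.
The bytes are already most-significant first: 0x994FA5B9.
Top bit is set, so as a signed 32-bit value this is 0x994FA5B9 − 2^32 = -1722833479.

-1722833479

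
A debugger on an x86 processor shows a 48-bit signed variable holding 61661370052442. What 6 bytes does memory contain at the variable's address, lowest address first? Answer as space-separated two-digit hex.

5A EF 0E A8 14 38

61661370052442 in hexadecimal, padded to 48 bits, is 0x3814A80EEF5A.
Split into bytes (most-significant first): 38 14 A8 0E EF 5A.
Little-endian stores the least-significant byte at the lowest address.
So at ascending addresses the bytes are 5A EF 0E A8 14 38.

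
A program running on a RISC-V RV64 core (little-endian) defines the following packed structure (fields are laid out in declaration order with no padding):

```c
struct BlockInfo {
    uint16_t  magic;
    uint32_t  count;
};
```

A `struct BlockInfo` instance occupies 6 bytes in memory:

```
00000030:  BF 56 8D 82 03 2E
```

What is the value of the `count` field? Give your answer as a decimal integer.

771981965

`count` follows `magic` (2 bytes), so it starts at byte offset 2 and occupies 4 bytes.
Bytes at offsets 2..5: 8D 82 03 2E.
In little-endian order the low byte comes first in memory.
Reassemble most-significant byte first: 2E 03 82 8D → 0x2E03828D.
0x2E03828D = 771981965.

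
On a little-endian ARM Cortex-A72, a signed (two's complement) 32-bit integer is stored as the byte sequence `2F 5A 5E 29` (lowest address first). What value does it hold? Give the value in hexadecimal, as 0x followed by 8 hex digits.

In little-endian order the low byte comes first in memory.
Reassemble most-significant byte first: 29 5E 5A 2F → 0x295E5A2F.

0x295E5A2F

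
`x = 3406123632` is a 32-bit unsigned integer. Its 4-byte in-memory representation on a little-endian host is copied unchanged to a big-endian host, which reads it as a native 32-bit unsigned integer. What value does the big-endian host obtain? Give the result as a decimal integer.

3406123632 in 32-bit hexadecimal is 0xCB055270.
Stored little-endian, the bytes at ascending addresses are 70 52 05 CB.
Read back as big-endian, the last byte is least significant, giving 0x705205CB.
0x705205CB = 1884423627.

1884423627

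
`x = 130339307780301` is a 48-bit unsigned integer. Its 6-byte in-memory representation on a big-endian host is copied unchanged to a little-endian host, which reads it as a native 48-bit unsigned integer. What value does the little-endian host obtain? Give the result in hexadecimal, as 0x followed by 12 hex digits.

0xCDF823FC8A76

130339307780301 in 48-bit hexadecimal is 0x768AFC23F8CD.
Stored big-endian, the bytes at ascending addresses are 76 8A FC 23 F8 CD.
Read back as little-endian, the first byte is least significant, giving 0xCDF823FC8A76.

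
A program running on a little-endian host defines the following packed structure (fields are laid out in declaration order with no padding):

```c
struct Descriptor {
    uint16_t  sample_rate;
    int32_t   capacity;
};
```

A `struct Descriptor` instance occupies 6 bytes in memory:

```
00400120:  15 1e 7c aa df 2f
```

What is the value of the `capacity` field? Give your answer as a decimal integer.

`capacity` follows `sample_rate` (2 bytes), so it starts at byte offset 2 and occupies 4 bytes.
Bytes at offsets 2..5: 7C AA DF 2F.
Little-endian: lowest address holds the least-significant byte.
Reassemble most-significant byte first: 2F DF AA 7C → 0x2FDFAA7C.
0x2FDFAA7C = 803187324.

803187324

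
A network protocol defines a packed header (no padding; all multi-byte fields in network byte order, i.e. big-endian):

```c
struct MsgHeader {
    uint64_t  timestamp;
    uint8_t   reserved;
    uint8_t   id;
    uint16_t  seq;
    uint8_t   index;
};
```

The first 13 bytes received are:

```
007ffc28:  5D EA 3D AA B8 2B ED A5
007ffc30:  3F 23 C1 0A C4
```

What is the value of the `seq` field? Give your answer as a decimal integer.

49418

`seq` follows `timestamp` (8 B), `reserved` (1 B), `id` (1 B), so it starts at offset 8 + 1 + 1 = 10 and occupies 2 bytes.
Bytes at offsets 10..11: C1 0A.
Big-endian: lowest address holds the most-significant byte.
The bytes are already most-significant first: 0xC10A.
0xC10A = 49418.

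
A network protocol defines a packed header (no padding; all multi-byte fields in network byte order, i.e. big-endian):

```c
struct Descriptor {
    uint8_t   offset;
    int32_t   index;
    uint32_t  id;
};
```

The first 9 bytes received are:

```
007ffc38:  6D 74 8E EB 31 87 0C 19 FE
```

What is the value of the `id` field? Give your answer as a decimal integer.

2265717246

`id` follows `offset` (1 B), `index` (4 B), so it starts at offset 1 + 4 = 5 and occupies 4 bytes.
Bytes at offsets 5..8: 87 0C 19 FE.
Big-endian: lowest address holds the most-significant byte.
The bytes are already most-significant first: 0x870C19FE.
0x870C19FE = 2265717246.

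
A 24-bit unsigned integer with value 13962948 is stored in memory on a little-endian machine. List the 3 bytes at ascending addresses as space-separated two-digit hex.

C4 0E D5

13962948 in hexadecimal, padded to 24 bits, is 0xD50EC4.
Split into bytes (most-significant first): D5 0E C4.
Little-endian: lowest address holds the least-significant byte.
So at ascending addresses the bytes are C4 0E D5.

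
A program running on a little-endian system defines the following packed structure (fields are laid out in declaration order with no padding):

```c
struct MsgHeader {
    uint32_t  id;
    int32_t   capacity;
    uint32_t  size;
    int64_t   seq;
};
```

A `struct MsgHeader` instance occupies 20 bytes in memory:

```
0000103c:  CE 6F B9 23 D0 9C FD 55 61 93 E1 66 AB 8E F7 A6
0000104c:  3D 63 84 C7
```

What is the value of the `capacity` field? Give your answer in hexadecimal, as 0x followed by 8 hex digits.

0x55FD9CD0

`capacity` follows `id` (4 bytes), so it starts at byte offset 4 and occupies 4 bytes.
Bytes at offsets 4..7: D0 9C FD 55.
Little-endian: lowest address holds the least-significant byte.
Reassemble most-significant byte first: 55 FD 9C D0 → 0x55FD9CD0.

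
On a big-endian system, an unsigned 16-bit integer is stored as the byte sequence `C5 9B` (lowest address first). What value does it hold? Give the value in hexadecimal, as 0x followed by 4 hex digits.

0xC59B

Big-endian: lowest address holds the most-significant byte.
The bytes are already most-significant first: 0xC59B.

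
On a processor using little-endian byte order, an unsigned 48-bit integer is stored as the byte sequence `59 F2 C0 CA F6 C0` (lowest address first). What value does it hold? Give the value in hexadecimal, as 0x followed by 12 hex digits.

Little-endian stores the least-significant byte at the lowest address.
Reassemble most-significant byte first: C0 F6 CA C0 F2 59 → 0xC0F6CAC0F259.

0xC0F6CAC0F259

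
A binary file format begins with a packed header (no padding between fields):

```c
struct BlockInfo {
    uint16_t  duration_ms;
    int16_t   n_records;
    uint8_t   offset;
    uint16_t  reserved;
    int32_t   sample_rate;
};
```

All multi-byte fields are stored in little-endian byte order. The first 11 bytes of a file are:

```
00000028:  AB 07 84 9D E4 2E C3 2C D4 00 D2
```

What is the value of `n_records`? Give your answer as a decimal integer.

`n_records` follows `duration_ms` (2 bytes), so it starts at byte offset 2 and occupies 2 bytes.
Bytes at offsets 2..3: 84 9D.
Little-endian stores the least-significant byte at the lowest address.
Reassemble most-significant byte first: 9D 84 → 0x9D84.
Top bit is set, so as a signed 16-bit value this is 0x9D84 − 2^16 = -25212.

-25212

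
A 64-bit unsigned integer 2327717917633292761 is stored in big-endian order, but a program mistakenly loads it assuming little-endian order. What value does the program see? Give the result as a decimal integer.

2327717917633292761 in 64-bit hexadecimal is 0x204DB71D01D829D9.
Stored big-endian, the bytes at ascending addresses are 20 4D B7 1D 01 D8 29 D9.
Read back as little-endian, the first byte is least significant, giving 0xD929D8011DB74D20.
0xD929D8011DB74D20 = 15648275879580618016.

15648275879580618016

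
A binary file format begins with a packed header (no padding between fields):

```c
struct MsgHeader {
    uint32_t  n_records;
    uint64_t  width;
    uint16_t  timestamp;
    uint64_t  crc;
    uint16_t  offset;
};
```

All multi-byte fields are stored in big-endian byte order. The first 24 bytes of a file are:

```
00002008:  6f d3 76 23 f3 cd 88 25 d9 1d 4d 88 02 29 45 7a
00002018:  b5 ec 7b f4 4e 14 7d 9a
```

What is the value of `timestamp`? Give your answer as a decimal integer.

`timestamp` follows `n_records` (4 B), `width` (8 B), so it starts at offset 4 + 8 = 12 and occupies 2 bytes.
Bytes at offsets 12..13: 02 29.
Big-endian: lowest address holds the most-significant byte.
The bytes are already most-significant first: 0x0229.
0x0229 = 553.

553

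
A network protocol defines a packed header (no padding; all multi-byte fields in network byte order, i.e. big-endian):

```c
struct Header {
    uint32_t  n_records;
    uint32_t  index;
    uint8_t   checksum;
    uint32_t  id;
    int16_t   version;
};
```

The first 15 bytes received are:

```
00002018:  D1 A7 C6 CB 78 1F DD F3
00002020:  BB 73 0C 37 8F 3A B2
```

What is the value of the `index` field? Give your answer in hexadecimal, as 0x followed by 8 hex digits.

0x781FDDF3

`index` follows `n_records` (4 bytes), so it starts at byte offset 4 and occupies 4 bytes.
Bytes at offsets 4..7: 78 1F DD F3.
Big-endian stores the most-significant byte at the lowest address.
The bytes are already most-significant first: 0x781FDDF3.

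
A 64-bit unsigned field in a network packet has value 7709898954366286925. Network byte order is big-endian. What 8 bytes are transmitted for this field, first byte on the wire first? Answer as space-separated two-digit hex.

7709898954366286925 in hexadecimal, padded to 64 bits, is 0x6AFF10400D287C4D.
Split into bytes (most-significant first): 6A FF 10 40 0D 28 7C 4D.
Big-endian: lowest address holds the most-significant byte.
So the memory order matches the most-significant-first order: 6A FF 10 40 0D 28 7C 4D.

6A FF 10 40 0D 28 7C 4D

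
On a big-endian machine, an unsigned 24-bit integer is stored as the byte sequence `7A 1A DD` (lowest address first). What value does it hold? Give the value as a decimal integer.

Big-endian: lowest address holds the most-significant byte.
The bytes are already most-significant first: 0x7A1ADD.
0x7A1ADD = 8002269.

8002269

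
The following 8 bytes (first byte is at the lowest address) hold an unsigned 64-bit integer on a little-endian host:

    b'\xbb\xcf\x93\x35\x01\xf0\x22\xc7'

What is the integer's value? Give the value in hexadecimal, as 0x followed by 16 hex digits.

Little-endian: lowest address holds the least-significant byte.
Reassemble most-significant byte first: C7 22 F0 01 35 93 CF BB → 0xC722F0013593CFBB.

0xC722F0013593CFBB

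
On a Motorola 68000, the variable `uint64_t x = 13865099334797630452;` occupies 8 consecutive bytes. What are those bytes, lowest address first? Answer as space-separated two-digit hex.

13865099334797630452 in hexadecimal, padded to 64 bits, is 0xC06ABA62721E1BF4.
Split into bytes (most-significant first): C0 6A BA 62 72 1E 1B F4.
Big-endian stores the most-significant byte at the lowest address.
So the memory order matches the most-significant-first order: C0 6A BA 62 72 1E 1B F4.

C0 6A BA 62 72 1E 1B F4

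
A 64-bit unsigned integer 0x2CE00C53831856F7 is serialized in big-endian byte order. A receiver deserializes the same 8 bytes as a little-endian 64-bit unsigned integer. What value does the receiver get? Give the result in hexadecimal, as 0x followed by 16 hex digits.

0xF7561883530CE02C

Stored big-endian, the bytes at ascending addresses are 2C E0 0C 53 83 18 56 F7.
Read back as little-endian, the first byte is least significant, giving 0xF7561883530CE02C.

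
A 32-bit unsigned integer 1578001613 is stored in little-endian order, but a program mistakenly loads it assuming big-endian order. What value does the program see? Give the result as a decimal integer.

3445886558

1578001613 in 32-bit hexadecimal is 0x5E0E64CD.
Stored little-endian, the bytes at ascending addresses are CD 64 0E 5E.
Read back as big-endian, the last byte is least significant, giving 0xCD640E5E.
0xCD640E5E = 3445886558.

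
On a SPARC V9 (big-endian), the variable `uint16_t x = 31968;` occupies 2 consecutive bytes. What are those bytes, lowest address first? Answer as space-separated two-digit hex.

7C E0

31968 in hexadecimal, padded to 16 bits, is 0x7CE0.
Split into bytes (most-significant first): 7C E0.
Big-endian stores the most-significant byte at the lowest address.
So the memory order matches the most-significant-first order: 7C E0.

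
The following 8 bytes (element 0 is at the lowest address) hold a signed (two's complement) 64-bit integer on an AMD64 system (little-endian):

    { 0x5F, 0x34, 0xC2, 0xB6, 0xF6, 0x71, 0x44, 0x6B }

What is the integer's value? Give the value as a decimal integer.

Little-endian: lowest address holds the least-significant byte.
Reassemble most-significant byte first: 6B 44 71 F6 B6 C2 34 5F → 0x6B4471F6B6C2345F.
0x6B4471F6B6C2345F = 7729428164916687967.

7729428164916687967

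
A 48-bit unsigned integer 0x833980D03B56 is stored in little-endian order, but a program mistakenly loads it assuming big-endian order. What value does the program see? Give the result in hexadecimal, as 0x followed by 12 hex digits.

0x563BD0803983

Stored little-endian, the bytes at ascending addresses are 56 3B D0 80 39 83.
Read back as big-endian, the last byte is least significant, giving 0x563BD0803983.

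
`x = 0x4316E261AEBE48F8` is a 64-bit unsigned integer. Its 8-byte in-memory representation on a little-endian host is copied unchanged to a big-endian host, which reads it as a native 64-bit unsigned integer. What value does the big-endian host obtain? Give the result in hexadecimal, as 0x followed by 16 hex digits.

0xF848BEAE61E21643

Stored little-endian, the bytes at ascending addresses are F8 48 BE AE 61 E2 16 43.
Read back as big-endian, the last byte is least significant, giving 0xF848BEAE61E21643.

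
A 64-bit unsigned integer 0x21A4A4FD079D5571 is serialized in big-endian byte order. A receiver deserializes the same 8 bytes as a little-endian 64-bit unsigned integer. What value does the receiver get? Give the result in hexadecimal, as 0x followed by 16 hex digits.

Stored big-endian, the bytes at ascending addresses are 21 A4 A4 FD 07 9D 55 71.
Read back as little-endian, the first byte is least significant, giving 0x71559D07FDA4A421.

0x71559D07FDA4A421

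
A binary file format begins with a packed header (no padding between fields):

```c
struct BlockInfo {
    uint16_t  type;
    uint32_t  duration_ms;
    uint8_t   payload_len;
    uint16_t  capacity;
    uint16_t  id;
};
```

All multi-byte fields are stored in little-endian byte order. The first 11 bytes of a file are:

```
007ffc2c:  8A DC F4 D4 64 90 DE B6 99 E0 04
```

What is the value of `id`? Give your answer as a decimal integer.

`id` follows `type` (2 B), `duration_ms` (4 B), `payload_len` (1 B), `capacity` (2 B), so it starts at offset 2 + 4 + 1 + 2 = 9 and occupies 2 bytes.
Bytes at offsets 9..10: E0 04.
Little-endian stores the least-significant byte at the lowest address.
Reassemble most-significant byte first: 04 E0 → 0x04E0.
0x04E0 = 1248.

1248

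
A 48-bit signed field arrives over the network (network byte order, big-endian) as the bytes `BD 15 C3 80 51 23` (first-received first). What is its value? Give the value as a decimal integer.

In big-endian order the high byte comes first in memory.
The bytes are already most-significant first: 0xBD15C3805123.
Top bit is set, so as a signed 48-bit value this is 0xBD15C3805123 − 2^48 = -73573804781277.

-73573804781277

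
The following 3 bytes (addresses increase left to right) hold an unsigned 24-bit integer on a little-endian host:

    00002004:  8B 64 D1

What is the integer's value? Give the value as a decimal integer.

Little-endian stores the least-significant byte at the lowest address.
Reassemble most-significant byte first: D1 64 8B → 0xD1648B.
0xD1648B = 13722763.

13722763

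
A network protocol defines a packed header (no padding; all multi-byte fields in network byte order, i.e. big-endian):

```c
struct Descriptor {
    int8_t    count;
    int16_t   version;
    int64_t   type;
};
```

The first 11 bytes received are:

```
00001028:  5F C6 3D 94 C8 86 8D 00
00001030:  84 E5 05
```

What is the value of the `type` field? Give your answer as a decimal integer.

-7725777220596865787

`type` follows `count` (1 B), `version` (2 B), so it starts at offset 1 + 2 = 3 and occupies 8 bytes.
Bytes at offsets 3..10: 94 C8 86 8D 00 84 E5 05.
Big-endian stores the most-significant byte at the lowest address.
The bytes are already most-significant first: 0x94C8868D0084E505.
Top bit is set, so as a signed 64-bit value this is 0x94C8868D0084E505 − 2^64 = -7725777220596865787.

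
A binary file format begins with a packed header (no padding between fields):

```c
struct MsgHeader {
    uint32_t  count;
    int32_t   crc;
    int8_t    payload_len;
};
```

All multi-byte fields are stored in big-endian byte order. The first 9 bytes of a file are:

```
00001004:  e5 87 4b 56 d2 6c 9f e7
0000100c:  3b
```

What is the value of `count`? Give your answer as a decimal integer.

3850849110

`count` is the first field, at byte offset 0, occupying 4 bytes.
Bytes at offsets 0..3: E5 87 4B 56.
In big-endian order the high byte comes first in memory.
The bytes are already most-significant first: 0xE5874B56.
0xE5874B56 = 3850849110.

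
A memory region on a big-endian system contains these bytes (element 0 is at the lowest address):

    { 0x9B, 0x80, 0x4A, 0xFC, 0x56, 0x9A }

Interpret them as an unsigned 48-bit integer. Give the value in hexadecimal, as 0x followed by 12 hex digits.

In big-endian order the high byte comes first in memory.
The bytes are already most-significant first: 0x9B804AFC569A.

0x9B804AFC569A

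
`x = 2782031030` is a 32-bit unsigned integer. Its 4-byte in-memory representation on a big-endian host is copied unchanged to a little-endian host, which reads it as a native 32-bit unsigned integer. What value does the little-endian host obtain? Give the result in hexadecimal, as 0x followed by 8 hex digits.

2782031030 in 32-bit hexadecimal is 0xA5D26CB6.
Stored big-endian, the bytes at ascending addresses are A5 D2 6C B6.
Read back as little-endian, the first byte is least significant, giving 0xB66CD2A5.

0xB66CD2A5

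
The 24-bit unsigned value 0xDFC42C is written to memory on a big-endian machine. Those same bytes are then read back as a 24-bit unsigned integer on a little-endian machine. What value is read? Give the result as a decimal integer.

Stored big-endian, the bytes at ascending addresses are DF C4 2C.
Read back as little-endian, the first byte is least significant, giving 0x2CC4DF.
0x2CC4DF = 2933983.

2933983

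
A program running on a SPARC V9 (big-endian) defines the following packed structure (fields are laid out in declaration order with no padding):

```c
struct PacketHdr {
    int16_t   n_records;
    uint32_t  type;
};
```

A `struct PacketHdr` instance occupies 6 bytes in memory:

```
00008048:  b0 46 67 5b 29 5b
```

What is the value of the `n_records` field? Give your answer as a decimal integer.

`n_records` is the first field, at byte offset 0, occupying 2 bytes.
Bytes at offsets 0..1: B0 46.
In big-endian order the high byte comes first in memory.
The bytes are already most-significant first: 0xB046.
Top bit is set, so as a signed 16-bit value this is 0xB046 − 2^16 = -20410.

-20410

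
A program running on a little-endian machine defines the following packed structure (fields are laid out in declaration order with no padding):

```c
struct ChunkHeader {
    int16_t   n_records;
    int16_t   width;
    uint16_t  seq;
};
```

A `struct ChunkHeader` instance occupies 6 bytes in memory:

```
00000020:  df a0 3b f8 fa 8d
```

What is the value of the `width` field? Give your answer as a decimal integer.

-1989

`width` follows `n_records` (2 bytes), so it starts at byte offset 2 and occupies 2 bytes.
Bytes at offsets 2..3: 3B F8.
Little-endian stores the least-significant byte at the lowest address.
Reassemble most-significant byte first: F8 3B → 0xF83B.
Top bit is set, so as a signed 16-bit value this is 0xF83B − 2^16 = -1989.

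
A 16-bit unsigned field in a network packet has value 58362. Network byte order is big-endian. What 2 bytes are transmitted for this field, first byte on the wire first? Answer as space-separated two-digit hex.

58362 in hexadecimal, padded to 16 bits, is 0xE3FA.
Split into bytes (most-significant first): E3 FA.
Big-endian stores the most-significant byte at the lowest address.
So the memory order matches the most-significant-first order: E3 FA.

E3 FA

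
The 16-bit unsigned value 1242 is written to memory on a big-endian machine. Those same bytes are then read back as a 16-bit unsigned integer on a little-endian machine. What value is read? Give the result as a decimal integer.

1242 in 16-bit hexadecimal is 0x04DA.
Stored big-endian, the bytes at ascending addresses are 04 DA.
Read back as little-endian, the first byte is least significant, giving 0xDA04.
0xDA04 = 55812.

55812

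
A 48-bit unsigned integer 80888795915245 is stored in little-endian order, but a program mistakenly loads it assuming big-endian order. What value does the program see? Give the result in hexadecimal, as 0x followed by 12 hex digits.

80888795915245 in 48-bit hexadecimal is 0x499163F263ED.
Stored little-endian, the bytes at ascending addresses are ED 63 F2 63 91 49.
Read back as big-endian, the last byte is least significant, giving 0xED63F2639149.

0xED63F2639149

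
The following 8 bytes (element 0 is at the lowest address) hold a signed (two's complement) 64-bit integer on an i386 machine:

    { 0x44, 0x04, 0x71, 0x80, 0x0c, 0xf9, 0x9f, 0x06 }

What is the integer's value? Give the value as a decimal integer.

477373917614376004

In little-endian order the low byte comes first in memory.
Reassemble most-significant byte first: 06 9F F9 0C 80 71 04 44 → 0x069FF90C80710444.
0x069FF90C80710444 = 477373917614376004.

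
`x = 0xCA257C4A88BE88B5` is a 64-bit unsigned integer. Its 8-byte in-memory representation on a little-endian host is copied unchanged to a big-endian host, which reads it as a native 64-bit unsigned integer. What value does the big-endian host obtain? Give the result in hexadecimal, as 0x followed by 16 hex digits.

Stored little-endian, the bytes at ascending addresses are B5 88 BE 88 4A 7C 25 CA.
Read back as big-endian, the last byte is least significant, giving 0xB588BE884A7C25CA.

0xB588BE884A7C25CA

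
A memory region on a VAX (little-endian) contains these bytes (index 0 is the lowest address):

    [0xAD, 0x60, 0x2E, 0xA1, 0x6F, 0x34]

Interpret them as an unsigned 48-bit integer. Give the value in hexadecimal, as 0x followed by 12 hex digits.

0x346FA12E60AD

In little-endian order the low byte comes first in memory.
Reassemble most-significant byte first: 34 6F A1 2E 60 AD → 0x346FA12E60AD.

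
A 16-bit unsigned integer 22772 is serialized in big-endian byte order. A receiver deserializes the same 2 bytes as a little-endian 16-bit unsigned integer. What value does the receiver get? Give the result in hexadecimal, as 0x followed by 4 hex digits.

22772 in 16-bit hexadecimal is 0x58F4.
Stored big-endian, the bytes at ascending addresses are 58 F4.
Read back as little-endian, the first byte is least significant, giving 0xF458.

0xF458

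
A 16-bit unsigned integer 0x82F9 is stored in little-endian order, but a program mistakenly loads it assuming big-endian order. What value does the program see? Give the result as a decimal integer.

63874

Stored little-endian, the bytes at ascending addresses are F9 82.
Read back as big-endian, the last byte is least significant, giving 0xF982.
0xF982 = 63874.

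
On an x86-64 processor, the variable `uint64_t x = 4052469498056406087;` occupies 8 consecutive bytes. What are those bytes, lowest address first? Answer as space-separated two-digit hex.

4052469498056406087 in hexadecimal, padded to 64 bits, is 0x383D43899EC1F447.
Split into bytes (most-significant first): 38 3D 43 89 9E C1 F4 47.
In little-endian order the low byte comes first in memory.
So at ascending addresses the bytes are 47 F4 C1 9E 89 43 3D 38.

47 F4 C1 9E 89 43 3D 38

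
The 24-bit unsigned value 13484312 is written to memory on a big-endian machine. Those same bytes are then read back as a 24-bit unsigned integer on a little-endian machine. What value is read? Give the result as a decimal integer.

1622477

13484312 in 24-bit hexadecimal is 0xCDC118.
Stored big-endian, the bytes at ascending addresses are CD C1 18.
Read back as little-endian, the first byte is least significant, giving 0x18C1CD.
0x18C1CD = 1622477.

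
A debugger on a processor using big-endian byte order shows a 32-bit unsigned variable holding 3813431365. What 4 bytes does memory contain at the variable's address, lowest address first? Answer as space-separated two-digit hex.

3813431365 in hexadecimal, padded to 32 bits, is 0xE34C5845.
Split into bytes (most-significant first): E3 4C 58 45.
In big-endian order the high byte comes first in memory.
So the memory order matches the most-significant-first order: E3 4C 58 45.

E3 4C 58 45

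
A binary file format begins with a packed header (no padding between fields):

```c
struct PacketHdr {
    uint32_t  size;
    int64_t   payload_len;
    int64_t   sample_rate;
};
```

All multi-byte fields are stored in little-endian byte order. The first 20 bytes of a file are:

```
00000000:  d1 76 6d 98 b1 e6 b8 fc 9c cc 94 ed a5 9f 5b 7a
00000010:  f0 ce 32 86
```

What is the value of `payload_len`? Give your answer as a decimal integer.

-1327211015540513103

`payload_len` follows `size` (4 bytes), so it starts at byte offset 4 and occupies 8 bytes.
Bytes at offsets 4..11: B1 E6 B8 FC 9C CC 94 ED.
Little-endian stores the least-significant byte at the lowest address.
Reassemble most-significant byte first: ED 94 CC 9C FC B8 E6 B1 → 0xED94CC9CFCB8E6B1.
Top bit is set, so as a signed 64-bit value this is 0xED94CC9CFCB8E6B1 − 2^64 = -1327211015540513103.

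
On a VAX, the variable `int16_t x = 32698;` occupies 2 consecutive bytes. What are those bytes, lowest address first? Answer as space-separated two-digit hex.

32698 in hexadecimal, padded to 16 bits, is 0x7FBA.
Split into bytes (most-significant first): 7F BA.
Little-endian stores the least-significant byte at the lowest address.
So at ascending addresses the bytes are BA 7F.

BA 7F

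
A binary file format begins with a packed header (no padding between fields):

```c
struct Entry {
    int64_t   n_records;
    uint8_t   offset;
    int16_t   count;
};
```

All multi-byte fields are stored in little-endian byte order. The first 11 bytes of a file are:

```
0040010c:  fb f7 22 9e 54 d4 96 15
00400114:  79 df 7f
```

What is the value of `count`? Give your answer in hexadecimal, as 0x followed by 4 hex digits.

0x7FDF

`count` follows `n_records` (8 B), `offset` (1 B), so it starts at offset 8 + 1 = 9 and occupies 2 bytes.
Bytes at offsets 9..10: DF 7F.
Little-endian: lowest address holds the least-significant byte.
Reassemble most-significant byte first: 7F DF → 0x7FDF.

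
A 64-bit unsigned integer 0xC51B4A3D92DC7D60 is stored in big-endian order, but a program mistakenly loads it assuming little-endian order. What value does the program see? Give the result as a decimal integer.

Stored big-endian, the bytes at ascending addresses are C5 1B 4A 3D 92 DC 7D 60.
Read back as little-endian, the first byte is least significant, giving 0x607DDC923D4A1BC5.
0x607DDC923D4A1BC5 = 6952955920381516741.

6952955920381516741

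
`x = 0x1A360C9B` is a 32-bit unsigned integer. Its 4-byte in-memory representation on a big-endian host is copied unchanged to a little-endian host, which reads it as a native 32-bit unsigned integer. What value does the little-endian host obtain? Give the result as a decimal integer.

Stored big-endian, the bytes at ascending addresses are 1A 36 0C 9B.
Read back as little-endian, the first byte is least significant, giving 0x9B0C361A.
0x9B0C361A = 2601268762.

2601268762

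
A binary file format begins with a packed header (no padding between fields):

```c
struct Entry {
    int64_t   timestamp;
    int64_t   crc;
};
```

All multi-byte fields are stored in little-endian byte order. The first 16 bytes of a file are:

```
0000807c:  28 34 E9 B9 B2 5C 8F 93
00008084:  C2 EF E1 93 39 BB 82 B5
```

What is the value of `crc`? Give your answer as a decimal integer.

`crc` follows `timestamp` (8 bytes), so it starts at byte offset 8 and occupies 8 bytes.
Bytes at offsets 8..15: C2 EF E1 93 39 BB 82 B5.
Little-endian: lowest address holds the least-significant byte.
Reassemble most-significant byte first: B5 82 BB 39 93 E1 EF C2 → 0xB582BB3993E1EFC2.
Top bit is set, so as a signed 64-bit value this is 0xB582BB3993E1EFC2 − 2^64 = -5367521949903622206.

-5367521949903622206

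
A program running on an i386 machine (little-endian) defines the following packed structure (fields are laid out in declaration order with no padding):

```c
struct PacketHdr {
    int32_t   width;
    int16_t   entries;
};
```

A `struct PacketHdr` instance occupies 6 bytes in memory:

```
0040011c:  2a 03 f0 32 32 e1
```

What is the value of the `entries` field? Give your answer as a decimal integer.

-7886

`entries` follows `width` (4 bytes), so it starts at byte offset 4 and occupies 2 bytes.
Bytes at offsets 4..5: 32 E1.
Little-endian: lowest address holds the least-significant byte.
Reassemble most-significant byte first: E1 32 → 0xE132.
Top bit is set, so as a signed 16-bit value this is 0xE132 − 2^16 = -7886.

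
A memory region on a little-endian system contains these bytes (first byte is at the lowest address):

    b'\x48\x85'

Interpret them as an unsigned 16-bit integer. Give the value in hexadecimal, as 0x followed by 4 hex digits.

Little-endian stores the least-significant byte at the lowest address.
Reassemble most-significant byte first: 85 48 → 0x8548.

0x8548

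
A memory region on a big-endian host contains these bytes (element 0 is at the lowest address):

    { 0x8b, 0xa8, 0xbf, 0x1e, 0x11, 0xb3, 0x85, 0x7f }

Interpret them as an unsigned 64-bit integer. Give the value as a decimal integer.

In big-endian order the high byte comes first in memory.
The bytes are already most-significant first: 0x8BA8BF1E11B3857F.
0x8BA8BF1E11B3857F = 10063503503226275199.

10063503503226275199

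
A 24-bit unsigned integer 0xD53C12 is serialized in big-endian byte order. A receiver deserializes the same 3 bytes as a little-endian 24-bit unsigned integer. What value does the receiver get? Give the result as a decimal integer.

Stored big-endian, the bytes at ascending addresses are D5 3C 12.
Read back as little-endian, the first byte is least significant, giving 0x123CD5.
0x123CD5 = 1195221.

1195221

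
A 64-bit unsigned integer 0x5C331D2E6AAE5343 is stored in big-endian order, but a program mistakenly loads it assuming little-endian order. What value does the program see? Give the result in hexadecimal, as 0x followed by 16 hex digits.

0x4353AE6A2E1D335C

Stored big-endian, the bytes at ascending addresses are 5C 33 1D 2E 6A AE 53 43.
Read back as little-endian, the first byte is least significant, giving 0x4353AE6A2E1D335C.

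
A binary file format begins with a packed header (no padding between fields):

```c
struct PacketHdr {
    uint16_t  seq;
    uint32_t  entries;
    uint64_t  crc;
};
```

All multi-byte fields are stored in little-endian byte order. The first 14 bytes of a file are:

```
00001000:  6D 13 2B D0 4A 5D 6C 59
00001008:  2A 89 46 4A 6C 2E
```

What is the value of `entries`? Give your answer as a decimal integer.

1565184043

`entries` follows `seq` (2 bytes), so it starts at byte offset 2 and occupies 4 bytes.
Bytes at offsets 2..5: 2B D0 4A 5D.
In little-endian order the low byte comes first in memory.
Reassemble most-significant byte first: 5D 4A D0 2B → 0x5D4AD02B.
0x5D4AD02B = 1565184043.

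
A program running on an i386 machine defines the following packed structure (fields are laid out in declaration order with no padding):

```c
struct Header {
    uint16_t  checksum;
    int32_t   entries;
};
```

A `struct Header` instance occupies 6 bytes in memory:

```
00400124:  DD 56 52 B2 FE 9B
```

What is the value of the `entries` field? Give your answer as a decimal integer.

-1677807022

`entries` follows `checksum` (2 bytes), so it starts at byte offset 2 and occupies 4 bytes.
Bytes at offsets 2..5: 52 B2 FE 9B.
Little-endian: lowest address holds the least-significant byte.
Reassemble most-significant byte first: 9B FE B2 52 → 0x9BFEB252.
Top bit is set, so as a signed 32-bit value this is 0x9BFEB252 − 2^32 = -1677807022.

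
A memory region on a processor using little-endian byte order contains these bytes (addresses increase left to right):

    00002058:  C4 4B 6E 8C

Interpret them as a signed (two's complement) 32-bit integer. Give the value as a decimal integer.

-1938928700

Little-endian stores the least-significant byte at the lowest address.
Reassemble most-significant byte first: 8C 6E 4B C4 → 0x8C6E4BC4.
Top bit is set, so as a signed 32-bit value this is 0x8C6E4BC4 − 2^32 = -1938928700.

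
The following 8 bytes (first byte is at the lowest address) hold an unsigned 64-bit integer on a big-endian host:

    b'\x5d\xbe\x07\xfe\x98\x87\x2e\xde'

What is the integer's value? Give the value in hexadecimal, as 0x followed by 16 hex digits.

In big-endian order the high byte comes first in memory.
The bytes are already most-significant first: 0x5DBE07FE98872EDE.

0x5DBE07FE98872EDE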